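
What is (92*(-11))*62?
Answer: -62744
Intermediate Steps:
(92*(-11))*62 = -1012*62 = -62744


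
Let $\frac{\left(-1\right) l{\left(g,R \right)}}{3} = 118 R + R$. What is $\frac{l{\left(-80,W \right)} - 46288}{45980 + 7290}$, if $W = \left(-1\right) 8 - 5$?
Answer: $- \frac{41647}{53270} \approx -0.78181$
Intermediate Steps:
$W = -13$ ($W = -8 - 5 = -13$)
$l{\left(g,R \right)} = - 357 R$ ($l{\left(g,R \right)} = - 3 \left(118 R + R\right) = - 3 \cdot 119 R = - 357 R$)
$\frac{l{\left(-80,W \right)} - 46288}{45980 + 7290} = \frac{\left(-357\right) \left(-13\right) - 46288}{45980 + 7290} = \frac{4641 - 46288}{53270} = \left(-41647\right) \frac{1}{53270} = - \frac{41647}{53270}$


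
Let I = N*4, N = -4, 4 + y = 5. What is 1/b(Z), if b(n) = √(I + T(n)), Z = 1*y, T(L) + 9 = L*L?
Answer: -I*√6/12 ≈ -0.20412*I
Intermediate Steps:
y = 1 (y = -4 + 5 = 1)
T(L) = -9 + L² (T(L) = -9 + L*L = -9 + L²)
I = -16 (I = -4*4 = -16)
Z = 1 (Z = 1*1 = 1)
b(n) = √(-25 + n²) (b(n) = √(-16 + (-9 + n²)) = √(-25 + n²))
1/b(Z) = 1/(√(-25 + 1²)) = 1/(√(-25 + 1)) = 1/(√(-24)) = 1/(2*I*√6) = -I*√6/12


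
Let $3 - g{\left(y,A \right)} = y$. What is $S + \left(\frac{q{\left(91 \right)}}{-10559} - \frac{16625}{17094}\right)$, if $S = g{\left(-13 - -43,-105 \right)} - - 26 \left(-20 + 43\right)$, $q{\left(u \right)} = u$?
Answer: $\frac{14697979691}{25785078} \approx 570.02$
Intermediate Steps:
$g{\left(y,A \right)} = 3 - y$
$S = 571$ ($S = \left(3 - \left(-13 - -43\right)\right) - - 26 \left(-20 + 43\right) = \left(3 - \left(-13 + 43\right)\right) - \left(-26\right) 23 = \left(3 - 30\right) - -598 = \left(3 - 30\right) + 598 = -27 + 598 = 571$)
$S + \left(\frac{q{\left(91 \right)}}{-10559} - \frac{16625}{17094}\right) = 571 + \left(\frac{91}{-10559} - \frac{16625}{17094}\right) = 571 + \left(91 \left(- \frac{1}{10559}\right) - \frac{2375}{2442}\right) = 571 - \frac{25299847}{25785078} = \frac{14697979691}{25785078}$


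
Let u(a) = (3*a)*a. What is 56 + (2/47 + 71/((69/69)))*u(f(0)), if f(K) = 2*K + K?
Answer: 56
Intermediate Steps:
f(K) = 3*K
u(a) = 3*a²
56 + (2/47 + 71/((69/69)))*u(f(0)) = 56 + (2/47 + 71/((69/69)))*(3*(3*0)²) = 56 + (2*(1/47) + 71/((69*(1/69))))*(3*0²) = 56 + (2/47 + 71/1)*(3*0) = 56 + (2/47 + 71*1)*0 = 56 + (2/47 + 71)*0 = 56 + (3339/47)*0 = 56 + 0 = 56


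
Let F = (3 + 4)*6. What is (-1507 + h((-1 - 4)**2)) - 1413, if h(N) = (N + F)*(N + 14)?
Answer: -307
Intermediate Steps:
F = 42 (F = 7*6 = 42)
h(N) = (14 + N)*(42 + N) (h(N) = (N + 42)*(N + 14) = (42 + N)*(14 + N) = (14 + N)*(42 + N))
(-1507 + h((-1 - 4)**2)) - 1413 = (-1507 + (588 + ((-1 - 4)**2)**2 + 56*(-1 - 4)**2)) - 1413 = (-1507 + (588 + ((-5)**2)**2 + 56*(-5)**2)) - 1413 = (-1507 + (588 + 25**2 + 56*25)) - 1413 = (-1507 + (588 + 625 + 1400)) - 1413 = (-1507 + 2613) - 1413 = 1106 - 1413 = -307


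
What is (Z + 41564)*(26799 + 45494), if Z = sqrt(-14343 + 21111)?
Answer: 3004786252 + 867516*sqrt(47) ≈ 3.0107e+9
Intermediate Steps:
Z = 12*sqrt(47) (Z = sqrt(6768) = 12*sqrt(47) ≈ 82.268)
(Z + 41564)*(26799 + 45494) = (12*sqrt(47) + 41564)*(26799 + 45494) = (41564 + 12*sqrt(47))*72293 = 3004786252 + 867516*sqrt(47)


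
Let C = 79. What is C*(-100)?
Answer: -7900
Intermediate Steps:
C*(-100) = 79*(-100) = -7900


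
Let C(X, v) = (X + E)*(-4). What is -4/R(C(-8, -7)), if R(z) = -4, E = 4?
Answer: 1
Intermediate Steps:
C(X, v) = -16 - 4*X (C(X, v) = (X + 4)*(-4) = (4 + X)*(-4) = -16 - 4*X)
-4/R(C(-8, -7)) = -4/(-4) = -4*(-1/4) = 1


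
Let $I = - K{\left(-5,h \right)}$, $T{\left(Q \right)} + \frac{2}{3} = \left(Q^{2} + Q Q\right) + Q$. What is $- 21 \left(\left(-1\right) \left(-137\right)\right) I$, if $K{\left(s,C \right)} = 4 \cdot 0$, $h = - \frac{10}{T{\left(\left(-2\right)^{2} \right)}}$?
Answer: $0$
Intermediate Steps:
$T{\left(Q \right)} = - \frac{2}{3} + Q + 2 Q^{2}$ ($T{\left(Q \right)} = - \frac{2}{3} + \left(\left(Q^{2} + Q Q\right) + Q\right) = - \frac{2}{3} + \left(\left(Q^{2} + Q^{2}\right) + Q\right) = - \frac{2}{3} + \left(2 Q^{2} + Q\right) = - \frac{2}{3} + \left(Q + 2 Q^{2}\right) = - \frac{2}{3} + Q + 2 Q^{2}$)
$h = - \frac{15}{53}$ ($h = - \frac{10}{- \frac{2}{3} + \left(-2\right)^{2} + 2 \left(\left(-2\right)^{2}\right)^{2}} = - \frac{10}{- \frac{2}{3} + 4 + 2 \cdot 4^{2}} = - \frac{10}{- \frac{2}{3} + 4 + 2 \cdot 16} = - \frac{10}{- \frac{2}{3} + 4 + 32} = - \frac{10}{\frac{106}{3}} = \left(-10\right) \frac{3}{106} = - \frac{15}{53} \approx -0.28302$)
$K{\left(s,C \right)} = 0$
$I = 0$ ($I = \left(-1\right) 0 = 0$)
$- 21 \left(\left(-1\right) \left(-137\right)\right) I = - 21 \left(\left(-1\right) \left(-137\right)\right) 0 = \left(-21\right) 137 \cdot 0 = \left(-2877\right) 0 = 0$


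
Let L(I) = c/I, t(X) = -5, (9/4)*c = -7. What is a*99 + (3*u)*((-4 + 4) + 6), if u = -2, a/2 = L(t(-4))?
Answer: 436/5 ≈ 87.200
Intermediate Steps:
c = -28/9 (c = (4/9)*(-7) = -28/9 ≈ -3.1111)
L(I) = -28/(9*I)
a = 56/45 (a = 2*(-28/9/(-5)) = 2*(-28/9*(-⅕)) = 2*(28/45) = 56/45 ≈ 1.2444)
a*99 + (3*u)*((-4 + 4) + 6) = (56/45)*99 + (3*(-2))*((-4 + 4) + 6) = 616/5 - 6*(0 + 6) = 616/5 - 6*6 = 616/5 - 36 = 436/5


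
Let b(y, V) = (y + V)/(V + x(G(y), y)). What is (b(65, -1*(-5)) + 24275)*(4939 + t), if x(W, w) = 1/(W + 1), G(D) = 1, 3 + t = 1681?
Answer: 1767830805/11 ≈ 1.6071e+8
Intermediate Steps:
t = 1678 (t = -3 + 1681 = 1678)
x(W, w) = 1/(1 + W)
b(y, V) = (V + y)/(½ + V) (b(y, V) = (y + V)/(V + 1/(1 + 1)) = (V + y)/(V + 1/2) = (V + y)/(V + ½) = (V + y)/(½ + V))
(b(65, -1*(-5)) + 24275)*(4939 + t) = (2*(-1*(-5) + 65)/(1 + 2*(-1*(-5))) + 24275)*(4939 + 1678) = (2*(5 + 65)/(1 + 2*5) + 24275)*6617 = (2*70/(1 + 10) + 24275)*6617 = (2*70/11 + 24275)*6617 = (2*(1/11)*70 + 24275)*6617 = (140/11 + 24275)*6617 = (267165/11)*6617 = 1767830805/11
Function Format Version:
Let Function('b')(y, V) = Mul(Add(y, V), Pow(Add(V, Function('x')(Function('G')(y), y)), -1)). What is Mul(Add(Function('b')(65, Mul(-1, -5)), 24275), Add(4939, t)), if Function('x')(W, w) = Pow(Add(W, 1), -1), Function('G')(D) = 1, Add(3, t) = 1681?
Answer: Rational(1767830805, 11) ≈ 1.6071e+8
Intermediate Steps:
t = 1678 (t = Add(-3, 1681) = 1678)
Function('x')(W, w) = Pow(Add(1, W), -1)
Function('b')(y, V) = Mul(Pow(Add(Rational(1, 2), V), -1), Add(V, y)) (Function('b')(y, V) = Mul(Add(y, V), Pow(Add(V, Pow(Add(1, 1), -1)), -1)) = Mul(Add(V, y), Pow(Add(V, Pow(2, -1)), -1)) = Mul(Add(V, y), Pow(Add(V, Rational(1, 2)), -1)) = Mul(Add(V, y), Pow(Add(Rational(1, 2), V), -1)) = Mul(Pow(Add(Rational(1, 2), V), -1), Add(V, y)))
Mul(Add(Function('b')(65, Mul(-1, -5)), 24275), Add(4939, t)) = Mul(Add(Mul(2, Pow(Add(1, Mul(2, Mul(-1, -5))), -1), Add(Mul(-1, -5), 65)), 24275), Add(4939, 1678)) = Mul(Add(Mul(2, Pow(Add(1, Mul(2, 5)), -1), Add(5, 65)), 24275), 6617) = Mul(Add(Mul(2, Pow(Add(1, 10), -1), 70), 24275), 6617) = Mul(Add(Mul(2, Pow(11, -1), 70), 24275), 6617) = Mul(Add(Mul(2, Rational(1, 11), 70), 24275), 6617) = Mul(Add(Rational(140, 11), 24275), 6617) = Mul(Rational(267165, 11), 6617) = Rational(1767830805, 11)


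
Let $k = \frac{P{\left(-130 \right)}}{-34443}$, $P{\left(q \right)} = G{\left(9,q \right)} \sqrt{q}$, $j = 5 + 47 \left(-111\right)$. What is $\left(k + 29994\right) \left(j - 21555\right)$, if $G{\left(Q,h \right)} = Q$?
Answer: $-802849398 + \frac{26767 i \sqrt{130}}{3827} \approx -8.0285 \cdot 10^{8} + 79.747 i$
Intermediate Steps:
$j = -5212$ ($j = 5 - 5217 = -5212$)
$P{\left(q \right)} = 9 \sqrt{q}$
$k = - \frac{i \sqrt{130}}{3827}$ ($k = \frac{9 \sqrt{-130}}{-34443} = 9 i \sqrt{130} \left(- \frac{1}{34443}\right) = - \frac{i \sqrt{130}}{3827} \approx - 0.0029793 i$)
$\left(k + 29994\right) \left(j - 21555\right) = \left(- \frac{i \sqrt{130}}{3827} + 29994\right) \left(-5212 - 21555\right) = \left(29994 - \frac{i \sqrt{130}}{3827}\right) \left(-26767\right) = -802849398 + \frac{26767 i \sqrt{130}}{3827}$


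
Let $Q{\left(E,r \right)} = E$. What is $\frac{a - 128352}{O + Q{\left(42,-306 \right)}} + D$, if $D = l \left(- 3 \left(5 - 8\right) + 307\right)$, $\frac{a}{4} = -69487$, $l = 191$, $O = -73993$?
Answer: $\frac{4463792856}{73951} \approx 60362.0$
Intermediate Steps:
$a = -277948$ ($a = 4 \left(-69487\right) = -277948$)
$D = 60356$ ($D = 191 \left(- 3 \left(5 - 8\right) + 307\right) = 191 \left(\left(-3\right) \left(-3\right) + 307\right) = 191 \left(9 + 307\right) = 191 \cdot 316 = 60356$)
$\frac{a - 128352}{O + Q{\left(42,-306 \right)}} + D = \frac{-277948 - 128352}{-73993 + 42} + 60356 = - \frac{406300}{-73951} + 60356 = \left(-406300\right) \left(- \frac{1}{73951}\right) + 60356 = \frac{406300}{73951} + 60356 = \frac{4463792856}{73951}$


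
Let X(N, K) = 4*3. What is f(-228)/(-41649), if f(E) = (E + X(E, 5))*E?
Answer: -16416/13883 ≈ -1.1825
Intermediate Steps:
X(N, K) = 12
f(E) = E*(12 + E) (f(E) = (E + 12)*E = (12 + E)*E = E*(12 + E))
f(-228)/(-41649) = -228*(12 - 228)/(-41649) = -228*(-216)*(-1/41649) = 49248*(-1/41649) = -16416/13883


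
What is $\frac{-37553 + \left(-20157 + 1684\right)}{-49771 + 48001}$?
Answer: $\frac{28013}{885} \approx 31.653$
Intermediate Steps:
$\frac{-37553 + \left(-20157 + 1684\right)}{-49771 + 48001} = \frac{-37553 - 18473}{-1770} = \left(-56026\right) \left(- \frac{1}{1770}\right) = \frac{28013}{885}$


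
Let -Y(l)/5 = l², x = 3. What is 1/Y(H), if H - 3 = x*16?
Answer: -1/13005 ≈ -7.6893e-5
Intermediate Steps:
H = 51 (H = 3 + 3*16 = 3 + 48 = 51)
Y(l) = -5*l²
1/Y(H) = 1/(-5*51²) = 1/(-5*2601) = 1/(-13005) = -1/13005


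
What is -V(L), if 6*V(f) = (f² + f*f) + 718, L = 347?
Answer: -40256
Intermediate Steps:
V(f) = 359/3 + f²/3 (V(f) = ((f² + f*f) + 718)/6 = ((f² + f²) + 718)/6 = (2*f² + 718)/6 = (718 + 2*f²)/6 = 359/3 + f²/3)
-V(L) = -(359/3 + (⅓)*347²) = -(359/3 + (⅓)*120409) = -(359/3 + 120409/3) = -1*40256 = -40256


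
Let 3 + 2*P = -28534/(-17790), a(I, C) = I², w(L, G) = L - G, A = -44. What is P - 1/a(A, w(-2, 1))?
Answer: -12029519/17220720 ≈ -0.69855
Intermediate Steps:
P = -6209/8895 (P = -3/2 + (-28534/(-17790))/2 = -3/2 + (-28534*(-1/17790))/2 = -3/2 + (½)*(14267/8895) = -3/2 + 14267/17790 = -6209/8895 ≈ -0.69803)
P - 1/a(A, w(-2, 1)) = -6209/8895 - 1/((-44)²) = -6209/8895 - 1/1936 = -12029519/17220720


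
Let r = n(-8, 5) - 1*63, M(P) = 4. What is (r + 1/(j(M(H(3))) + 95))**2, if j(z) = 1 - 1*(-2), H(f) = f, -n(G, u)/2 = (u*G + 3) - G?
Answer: 239121/9604 ≈ 24.898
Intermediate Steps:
n(G, u) = -6 + 2*G - 2*G*u (n(G, u) = -2*((u*G + 3) - G) = -2*((G*u + 3) - G) = -2*((3 + G*u) - G) = -2*(3 - G + G*u) = -6 + 2*G - 2*G*u)
j(z) = 3 (j(z) = 1 + 2 = 3)
r = -5 (r = (-6 + 2*(-8) - 2*(-8)*5) - 1*63 = (-6 - 16 + 80) - 63 = 58 - 63 = -5)
(r + 1/(j(M(H(3))) + 95))**2 = (-5 + 1/(3 + 95))**2 = (-5 + 1/98)**2 = (-489/98)**2 = 239121/9604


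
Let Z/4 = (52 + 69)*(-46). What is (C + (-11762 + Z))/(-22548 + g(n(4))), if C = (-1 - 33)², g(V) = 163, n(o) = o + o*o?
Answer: 6574/4477 ≈ 1.4684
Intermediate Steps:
n(o) = o + o²
Z = -22264 (Z = 4*((52 + 69)*(-46)) = 4*(121*(-46)) = 4*(-5566) = -22264)
C = 1156 (C = (-34)² = 1156)
(C + (-11762 + Z))/(-22548 + g(n(4))) = (1156 + (-11762 - 22264))/(-22548 + 163) = (1156 - 34026)/(-22385) = -32870*(-1/22385) = 6574/4477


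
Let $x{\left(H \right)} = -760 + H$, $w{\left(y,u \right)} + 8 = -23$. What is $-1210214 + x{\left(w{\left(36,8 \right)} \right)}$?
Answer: $-1211005$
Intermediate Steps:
$w{\left(y,u \right)} = -31$ ($w{\left(y,u \right)} = -8 - 23 = -31$)
$-1210214 + x{\left(w{\left(36,8 \right)} \right)} = -1210214 - 791 = -1211005$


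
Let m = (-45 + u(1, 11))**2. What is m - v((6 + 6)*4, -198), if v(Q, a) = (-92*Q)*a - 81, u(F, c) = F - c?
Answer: -871262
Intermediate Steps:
v(Q, a) = -81 - 92*Q*a (v(Q, a) = -92*Q*a - 81 = -81 - 92*Q*a)
m = 3025 (m = (-45 + (1 - 1*11))**2 = (-45 + (1 - 11))**2 = (-45 - 10)**2 = (-55)**2 = 3025)
m - v((6 + 6)*4, -198) = 3025 - (-81 - 92*(6 + 6)*4*(-198)) = 3025 - (-81 - 92*12*4*(-198)) = 3025 - (-81 - 92*48*(-198)) = 3025 - (-81 + 874368) = 3025 - 1*874287 = 3025 - 874287 = -871262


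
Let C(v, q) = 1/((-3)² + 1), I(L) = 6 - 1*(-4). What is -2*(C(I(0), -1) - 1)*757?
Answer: 6813/5 ≈ 1362.6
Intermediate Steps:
I(L) = 10 (I(L) = 6 + 4 = 10)
C(v, q) = ⅒ (C(v, q) = 1/(9 + 1) = 1/10 = ⅒)
-2*(C(I(0), -1) - 1)*757 = -2*(⅒ - 1)*757 = -2*(-9/10)*757 = (9/5)*757 = 6813/5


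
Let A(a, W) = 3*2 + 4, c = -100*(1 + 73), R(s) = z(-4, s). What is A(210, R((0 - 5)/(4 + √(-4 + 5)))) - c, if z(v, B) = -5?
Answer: 7410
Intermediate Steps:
R(s) = -5
c = -7400 (c = -100*74 = -7400)
A(a, W) = 10 (A(a, W) = 6 + 4 = 10)
A(210, R((0 - 5)/(4 + √(-4 + 5)))) - c = 10 - 1*(-7400) = 10 + 7400 = 7410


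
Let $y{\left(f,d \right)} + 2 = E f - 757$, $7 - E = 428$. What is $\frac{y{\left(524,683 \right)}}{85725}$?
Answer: $- \frac{221363}{85725} \approx -2.5822$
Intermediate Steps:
$E = -421$ ($E = 7 - 428 = -421$)
$y{\left(f,d \right)} = -759 - 421 f$ ($y{\left(f,d \right)} = -2 - \left(757 + 421 f\right) = -759 - 421 f$)
$\frac{y{\left(524,683 \right)}}{85725} = \frac{-759 - 220604}{85725} = \left(-759 - 220604\right) \frac{1}{85725} = \left(-221363\right) \frac{1}{85725} = - \frac{221363}{85725}$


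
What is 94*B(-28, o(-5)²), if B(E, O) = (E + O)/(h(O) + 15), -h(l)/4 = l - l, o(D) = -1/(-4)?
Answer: -7003/40 ≈ -175.07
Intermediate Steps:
o(D) = ¼ (o(D) = -1*(-¼) = ¼)
h(l) = 0 (h(l) = -4*(l - l) = -4*0 = 0)
B(E, O) = E/15 + O/15 (B(E, O) = (E + O)/(0 + 15) = (E + O)/15 = (E + O)*(1/15) = E/15 + O/15)
94*B(-28, o(-5)²) = 94*((1/15)*(-28) + (¼)²/15) = 94*(-28/15 + (1/15)*(1/16)) = 94*(-28/15 + 1/240) = 94*(-149/80) = -7003/40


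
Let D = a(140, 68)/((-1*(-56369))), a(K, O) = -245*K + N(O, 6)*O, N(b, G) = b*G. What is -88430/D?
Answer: 2492355335/3278 ≈ 7.6033e+5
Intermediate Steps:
N(b, G) = G*b
a(K, O) = -245*K + 6*O**2 (a(K, O) = -245*K + (6*O)*O = -245*K + 6*O**2)
D = -6556/56369 (D = (-245*140 + 6*68**2)/((-1*(-56369))) = (-34300 + 6*4624)/56369 = (-34300 + 27744)*(1/56369) = -6556*1/56369 = -6556/56369 ≈ -0.11631)
-88430/D = -88430/(-6556/56369) = -88430*(-56369/6556) = 2492355335/3278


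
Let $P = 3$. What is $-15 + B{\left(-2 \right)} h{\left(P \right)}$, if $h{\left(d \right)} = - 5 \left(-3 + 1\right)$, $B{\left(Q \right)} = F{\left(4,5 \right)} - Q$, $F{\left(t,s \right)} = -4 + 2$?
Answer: $-15$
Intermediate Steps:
$F{\left(t,s \right)} = -2$
$B{\left(Q \right)} = -2 - Q$
$h{\left(d \right)} = 10$ ($h{\left(d \right)} = \left(-5\right) \left(-2\right) = 10$)
$-15 + B{\left(-2 \right)} h{\left(P \right)} = -15 + \left(-2 - -2\right) 10 = -15 + \left(-2 + 2\right) 10 = -15 + 0 \cdot 10 = -15 + 0 = -15$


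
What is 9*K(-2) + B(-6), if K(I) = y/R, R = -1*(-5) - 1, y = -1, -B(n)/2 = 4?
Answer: -41/4 ≈ -10.250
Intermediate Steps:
B(n) = -8 (B(n) = -2*4 = -8)
R = 4 (R = 5 - 1 = 4)
K(I) = -¼ (K(I) = -1/4 = -1*¼ = -¼)
9*K(-2) + B(-6) = 9*(-¼) - 8 = -9/4 - 8 = -41/4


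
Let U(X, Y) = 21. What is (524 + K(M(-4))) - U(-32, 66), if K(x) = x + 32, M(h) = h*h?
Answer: 551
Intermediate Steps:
M(h) = h²
K(x) = 32 + x
(524 + K(M(-4))) - U(-32, 66) = (524 + (32 + (-4)²)) - 1*21 = (524 + (32 + 16)) - 21 = (524 + 48) - 21 = 572 - 21 = 551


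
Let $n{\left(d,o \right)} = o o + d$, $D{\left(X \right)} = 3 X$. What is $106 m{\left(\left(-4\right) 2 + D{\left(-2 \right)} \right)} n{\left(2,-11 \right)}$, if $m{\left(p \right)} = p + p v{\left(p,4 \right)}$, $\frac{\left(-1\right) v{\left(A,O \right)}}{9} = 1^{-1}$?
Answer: $1460256$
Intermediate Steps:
$v{\left(A,O \right)} = -9$ ($v{\left(A,O \right)} = - \frac{9}{1} = \left(-9\right) 1 = -9$)
$n{\left(d,o \right)} = d + o^{2}$ ($n{\left(d,o \right)} = o^{2} + d = d + o^{2}$)
$m{\left(p \right)} = - 8 p$ ($m{\left(p \right)} = p + p \left(-9\right) = p - 9 p = - 8 p$)
$106 m{\left(\left(-4\right) 2 + D{\left(-2 \right)} \right)} n{\left(2,-11 \right)} = 106 \left(- 8 \left(\left(-4\right) 2 + 3 \left(-2\right)\right)\right) \left(2 + \left(-11\right)^{2}\right) = 106 \left(- 8 \left(-8 - 6\right)\right) \left(2 + 121\right) = 106 \left(\left(-8\right) \left(-14\right)\right) 123 = 106 \cdot 112 \cdot 123 = 11872 \cdot 123 = 1460256$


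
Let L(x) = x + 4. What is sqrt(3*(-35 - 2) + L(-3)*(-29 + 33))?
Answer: I*sqrt(107) ≈ 10.344*I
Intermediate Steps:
L(x) = 4 + x
sqrt(3*(-35 - 2) + L(-3)*(-29 + 33)) = sqrt(3*(-35 - 2) + (4 - 3)*(-29 + 33)) = sqrt(3*(-37) + 1*4) = sqrt(-111 + 4) = sqrt(-107) = I*sqrt(107)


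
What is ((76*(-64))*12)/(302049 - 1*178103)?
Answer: -29184/61973 ≈ -0.47091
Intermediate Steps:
((76*(-64))*12)/(302049 - 1*178103) = (-4864*12)/(302049 - 178103) = -58368/123946 = -58368*1/123946 = -29184/61973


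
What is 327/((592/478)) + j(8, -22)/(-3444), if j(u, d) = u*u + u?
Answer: 22428135/84952 ≈ 264.01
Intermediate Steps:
j(u, d) = u + u² (j(u, d) = u² + u = u + u²)
327/((592/478)) + j(8, -22)/(-3444) = 327/((592/478)) + (8*(1 + 8))/(-3444) = 327/((592*(1/478))) + (8*9)*(-1/3444) = 327/(296/239) + 72*(-1/3444) = 327*(239/296) - 6/287 = 78153/296 - 6/287 = 22428135/84952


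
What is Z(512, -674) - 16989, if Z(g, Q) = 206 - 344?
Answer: -17127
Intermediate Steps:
Z(g, Q) = -138
Z(512, -674) - 16989 = -138 - 16989 = -17127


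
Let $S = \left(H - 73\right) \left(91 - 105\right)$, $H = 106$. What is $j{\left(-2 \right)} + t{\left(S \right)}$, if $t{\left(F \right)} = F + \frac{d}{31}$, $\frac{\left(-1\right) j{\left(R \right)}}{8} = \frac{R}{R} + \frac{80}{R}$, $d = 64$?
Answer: $- \frac{4586}{31} \approx -147.94$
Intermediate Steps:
$j{\left(R \right)} = -8 - \frac{640}{R}$ ($j{\left(R \right)} = - 8 \left(\frac{R}{R} + \frac{80}{R}\right) = - 8 \left(1 + \frac{80}{R}\right) = -8 - \frac{640}{R}$)
$S = -462$ ($S = \left(106 - 73\right) \left(91 - 105\right) = 33 \left(-14\right) = -462$)
$t{\left(F \right)} = \frac{64}{31} + F$ ($t{\left(F \right)} = F + \frac{64}{31} = \frac{64}{31} + F$)
$j{\left(-2 \right)} + t{\left(S \right)} = \left(-8 - \frac{640}{-2}\right) + \left(\frac{64}{31} - 462\right) = \left(-8 - -320\right) - \frac{14258}{31} = \left(-8 + 320\right) - \frac{14258}{31} = 312 - \frac{14258}{31} = - \frac{4586}{31}$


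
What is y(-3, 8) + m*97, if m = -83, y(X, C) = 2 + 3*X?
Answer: -8058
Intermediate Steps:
y(-3, 8) + m*97 = (2 + 3*(-3)) - 83*97 = (2 - 9) - 8051 = -7 - 8051 = -8058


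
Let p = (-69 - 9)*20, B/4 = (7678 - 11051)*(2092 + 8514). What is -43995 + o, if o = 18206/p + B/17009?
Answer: -695452376387/13267020 ≈ -52420.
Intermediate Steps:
B = -143096152 (B = 4*((7678 - 11051)*(2092 + 8514)) = 4*(-3373*10606) = 4*(-35774038) = -143096152)
p = -1560 (p = -78*20 = -1560)
o = -111769831487/13267020 (o = 18206/(-1560) - 143096152/17009 = 18206*(-1/1560) - 143096152*1/17009 = -9103/780 - 143096152/17009 = -111769831487/13267020 ≈ -8424.6)
-43995 + o = -43995 - 111769831487/13267020 = -695452376387/13267020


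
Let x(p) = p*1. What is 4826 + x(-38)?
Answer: 4788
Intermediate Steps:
x(p) = p
4826 + x(-38) = 4826 - 38 = 4788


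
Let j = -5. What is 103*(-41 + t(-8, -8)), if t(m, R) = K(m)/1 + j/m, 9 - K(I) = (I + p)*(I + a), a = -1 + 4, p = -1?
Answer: -62933/8 ≈ -7866.6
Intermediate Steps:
a = 3
K(I) = 9 - (-1 + I)*(3 + I) (K(I) = 9 - (I - 1)*(I + 3) = 9 - (-1 + I)*(3 + I))
t(m, R) = 12 - m² - 5/m - 2*m (t(m, R) = (12 - m² - 2*m)/1 - 5/m = (12 - m² - 2*m)*1 - 5/m = (12 - m² - 2*m) - 5/m = 12 - m² - 5/m - 2*m)
103*(-41 + t(-8, -8)) = 103*(-41 + (12 - 1*(-8)² - 5/(-8) - 2*(-8))) = 103*(-41 + (12 - 1*64 - 5*(-⅛) + 16)) = 103*(-41 + (12 - 64 + 5/8 + 16)) = 103*(-41 - 283/8) = 103*(-611/8) = -62933/8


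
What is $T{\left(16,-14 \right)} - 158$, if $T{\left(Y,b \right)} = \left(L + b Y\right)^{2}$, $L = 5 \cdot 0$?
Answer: $50018$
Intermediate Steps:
$L = 0$
$T{\left(Y,b \right)} = Y^{2} b^{2}$ ($T{\left(Y,b \right)} = \left(0 + b Y\right)^{2} = \left(0 + Y b\right)^{2} = \left(Y b\right)^{2} = Y^{2} b^{2}$)
$T{\left(16,-14 \right)} - 158 = 16^{2} \left(-14\right)^{2} - 158 = 256 \cdot 196 - 158 = 50176 - 158 = 50018$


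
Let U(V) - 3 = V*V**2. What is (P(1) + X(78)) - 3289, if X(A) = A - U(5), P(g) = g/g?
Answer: -3338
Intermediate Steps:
P(g) = 1
U(V) = 3 + V**3 (U(V) = 3 + V*V**2 = 3 + V**3)
X(A) = -128 + A (X(A) = A - (3 + 5**3) = A - (3 + 125) = A - 1*128 = A - 128 = -128 + A)
(P(1) + X(78)) - 3289 = (1 + (-128 + 78)) - 3289 = (1 - 50) - 3289 = -49 - 3289 = -3338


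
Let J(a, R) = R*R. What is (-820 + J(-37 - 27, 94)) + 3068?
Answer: 11084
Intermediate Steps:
J(a, R) = R²
(-820 + J(-37 - 27, 94)) + 3068 = (-820 + 94²) + 3068 = (-820 + 8836) + 3068 = 8016 + 3068 = 11084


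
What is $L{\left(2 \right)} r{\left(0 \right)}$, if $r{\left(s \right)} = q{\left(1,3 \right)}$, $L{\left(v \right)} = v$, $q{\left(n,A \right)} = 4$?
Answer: $8$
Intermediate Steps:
$r{\left(s \right)} = 4$
$L{\left(2 \right)} r{\left(0 \right)} = 2 \cdot 4 = 8$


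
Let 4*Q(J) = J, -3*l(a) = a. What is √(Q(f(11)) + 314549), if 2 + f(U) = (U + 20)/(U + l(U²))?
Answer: 3*√270651282/88 ≈ 560.85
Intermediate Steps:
l(a) = -a/3
f(U) = -2 + (20 + U)/(U - U²/3) (f(U) = -2 + (U + 20)/(U - U²/3) = -2 + (20 + U)/(U - U²/3))
Q(J) = J/4
√(Q(f(11)) + 314549) = √(((-60 - 2*11² + 3*11)/(11*(-3 + 11)))/4 + 314549) = √(((1/11)*(-60 - 2*121 + 33)/8)/4 + 314549) = √(((1/11)*(⅛)*(-60 - 242 + 33))/4 + 314549) = √(((1/11)*(⅛)*(-269))/4 + 314549) = √((¼)*(-269/88) + 314549) = √(-269/352 + 314549) = √(110720979/352) = 3*√270651282/88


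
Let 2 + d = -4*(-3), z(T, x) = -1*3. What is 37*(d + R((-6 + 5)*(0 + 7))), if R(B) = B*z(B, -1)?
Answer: 1147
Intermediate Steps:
z(T, x) = -3
R(B) = -3*B (R(B) = B*(-3) = -3*B)
d = 10 (d = -2 - 4*(-3) = -2 + 12 = 10)
37*(d + R((-6 + 5)*(0 + 7))) = 37*(10 - 3*(-6 + 5)*(0 + 7)) = 37*(10 - (-3)*7) = 37*(10 - 3*(-7)) = 37*(10 + 21) = 37*31 = 1147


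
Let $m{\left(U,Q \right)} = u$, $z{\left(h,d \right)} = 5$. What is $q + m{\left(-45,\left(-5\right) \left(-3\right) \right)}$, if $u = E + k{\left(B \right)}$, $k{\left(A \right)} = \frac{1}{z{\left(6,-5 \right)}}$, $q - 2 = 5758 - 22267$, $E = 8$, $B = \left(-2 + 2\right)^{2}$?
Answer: $- \frac{82494}{5} \approx -16499.0$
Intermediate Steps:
$B = 0$ ($B = 0^{2} = 0$)
$q = -16507$ ($q = 2 + \left(5758 - 22267\right) = 2 - 16509 = -16507$)
$k{\left(A \right)} = \frac{1}{5}$
$u = \frac{41}{5}$ ($u = 8 + \frac{1}{5} = \frac{41}{5} \approx 8.2$)
$m{\left(U,Q \right)} = \frac{41}{5}$
$q + m{\left(-45,\left(-5\right) \left(-3\right) \right)} = -16507 + \frac{41}{5} = - \frac{82494}{5}$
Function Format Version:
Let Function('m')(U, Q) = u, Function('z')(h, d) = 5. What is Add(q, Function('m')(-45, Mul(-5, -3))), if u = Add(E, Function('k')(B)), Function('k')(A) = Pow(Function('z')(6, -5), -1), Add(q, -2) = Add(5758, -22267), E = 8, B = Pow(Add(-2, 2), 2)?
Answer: Rational(-82494, 5) ≈ -16499.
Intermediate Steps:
B = 0 (B = Pow(0, 2) = 0)
q = -16507 (q = Add(2, Add(5758, -22267)) = Add(2, -16509) = -16507)
Function('k')(A) = Rational(1, 5) (Function('k')(A) = Pow(5, -1) = Rational(1, 5))
u = Rational(41, 5) (u = Add(8, Rational(1, 5)) = Rational(41, 5) ≈ 8.2000)
Function('m')(U, Q) = Rational(41, 5)
Add(q, Function('m')(-45, Mul(-5, -3))) = Add(-16507, Rational(41, 5)) = Rational(-82494, 5)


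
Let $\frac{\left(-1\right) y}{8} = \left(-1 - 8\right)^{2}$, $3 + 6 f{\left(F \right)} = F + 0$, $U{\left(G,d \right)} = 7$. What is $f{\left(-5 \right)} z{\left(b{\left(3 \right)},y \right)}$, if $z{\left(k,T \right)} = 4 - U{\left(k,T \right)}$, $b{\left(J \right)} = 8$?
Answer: $4$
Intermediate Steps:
$f{\left(F \right)} = - \frac{1}{2} + \frac{F}{6}$ ($f{\left(F \right)} = - \frac{1}{2} + \frac{F + 0}{6} = - \frac{1}{2} + \frac{F}{6}$)
$y = -648$ ($y = - 8 \left(-1 - 8\right)^{2} = - 8 \left(-9\right)^{2} = \left(-8\right) 81 = -648$)
$z{\left(k,T \right)} = -3$ ($z{\left(k,T \right)} = 4 - 7 = -3$)
$f{\left(-5 \right)} z{\left(b{\left(3 \right)},y \right)} = \left(- \frac{1}{2} + \frac{1}{6} \left(-5\right)\right) \left(-3\right) = \left(- \frac{1}{2} - \frac{5}{6}\right) \left(-3\right) = \left(- \frac{4}{3}\right) \left(-3\right) = 4$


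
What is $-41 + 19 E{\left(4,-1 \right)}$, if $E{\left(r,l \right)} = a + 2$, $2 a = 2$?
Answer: $16$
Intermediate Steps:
$a = 1$ ($a = \frac{1}{2} \cdot 2 = 1$)
$E{\left(r,l \right)} = 3$ ($E{\left(r,l \right)} = 1 + 2 = 3$)
$-41 + 19 E{\left(4,-1 \right)} = -41 + 19 \cdot 3 = -41 + 57 = 16$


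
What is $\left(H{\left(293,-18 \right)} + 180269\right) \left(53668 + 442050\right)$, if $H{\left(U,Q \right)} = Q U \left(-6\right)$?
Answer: $105049088534$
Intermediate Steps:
$H{\left(U,Q \right)} = - 6 Q U$
$\left(H{\left(293,-18 \right)} + 180269\right) \left(53668 + 442050\right) = \left(\left(-6\right) \left(-18\right) 293 + 180269\right) \left(53668 + 442050\right) = \left(31644 + 180269\right) 495718 = 211913 \cdot 495718 = 105049088534$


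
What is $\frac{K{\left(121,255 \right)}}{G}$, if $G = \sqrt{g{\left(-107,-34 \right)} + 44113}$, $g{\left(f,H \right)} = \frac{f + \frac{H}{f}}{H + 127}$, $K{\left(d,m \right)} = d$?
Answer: $\frac{121 \sqrt{121335044018}}{73159508} \approx 0.57611$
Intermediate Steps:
$g{\left(f,H \right)} = \frac{f + \frac{H}{f}}{127 + H}$
$G = \frac{2 \sqrt{121335044018}}{3317}$ ($G = \sqrt{\frac{-34 + \left(-107\right)^{2}}{\left(-107\right) \left(127 - 34\right)} + 44113} = \sqrt{- \frac{-34 + 11449}{107 \cdot 93} + 44113} = \sqrt{\left(- \frac{1}{107}\right) \frac{1}{93} \cdot 11415 + 44113} = \sqrt{- \frac{3805}{3317} + 44113} = \sqrt{\frac{146319016}{3317}} = \frac{2 \sqrt{121335044018}}{3317} \approx 210.03$)
$\frac{K{\left(121,255 \right)}}{G} = \frac{121}{\frac{2}{3317} \sqrt{121335044018}} = 121 \frac{\sqrt{121335044018}}{73159508} = \frac{121 \sqrt{121335044018}}{73159508}$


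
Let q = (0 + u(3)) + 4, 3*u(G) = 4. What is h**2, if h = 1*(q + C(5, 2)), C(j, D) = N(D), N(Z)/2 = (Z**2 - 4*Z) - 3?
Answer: 676/9 ≈ 75.111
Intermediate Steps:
N(Z) = -6 - 8*Z + 2*Z**2 (N(Z) = 2*((Z**2 - 4*Z) - 3) = 2*(-3 + Z**2 - 4*Z) = -6 - 8*Z + 2*Z**2)
C(j, D) = -6 - 8*D + 2*D**2
u(G) = 4/3 (u(G) = (1/3)*4 = 4/3)
q = 16/3 (q = (0 + 4/3) + 4 = 4/3 + 4 = 16/3 ≈ 5.3333)
h = -26/3 (h = 1*(16/3 + (-6 - 8*2 + 2*2**2)) = 1*(16/3 + (-6 - 16 + 2*4)) = 1*(16/3 + (-6 - 16 + 8)) = 1*(16/3 - 14) = 1*(-26/3) = -26/3 ≈ -8.6667)
h**2 = (-26/3)**2 = 676/9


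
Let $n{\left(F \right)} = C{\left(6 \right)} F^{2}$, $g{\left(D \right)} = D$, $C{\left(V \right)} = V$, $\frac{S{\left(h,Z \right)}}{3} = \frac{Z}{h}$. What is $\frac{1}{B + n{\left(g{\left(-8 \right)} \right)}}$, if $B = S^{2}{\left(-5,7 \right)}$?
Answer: $\frac{25}{10041} \approx 0.0024898$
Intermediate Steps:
$S{\left(h,Z \right)} = \frac{3 Z}{h}$ ($S{\left(h,Z \right)} = 3 \frac{Z}{h} = \frac{3 Z}{h}$)
$n{\left(F \right)} = 6 F^{2}$
$B = \frac{441}{25}$ ($B = \left(3 \cdot 7 \frac{1}{-5}\right)^{2} = \left(3 \cdot 7 \left(- \frac{1}{5}\right)\right)^{2} = \left(- \frac{21}{5}\right)^{2} = \frac{441}{25} \approx 17.64$)
$\frac{1}{B + n{\left(g{\left(-8 \right)} \right)}} = \frac{1}{\frac{441}{25} + 6 \left(-8\right)^{2}} = \frac{1}{\frac{441}{25} + 6 \cdot 64} = \frac{1}{\frac{441}{25} + 384} = \frac{1}{\frac{10041}{25}} = \frac{25}{10041}$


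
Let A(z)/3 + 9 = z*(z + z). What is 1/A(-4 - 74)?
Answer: 1/36477 ≈ 2.7415e-5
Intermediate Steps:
A(z) = -27 + 6*z**2 (A(z) = -27 + 3*(z*(z + z)) = -27 + 3*(z*(2*z)) = -27 + 3*(2*z**2) = -27 + 6*z**2)
1/A(-4 - 74) = 1/(-27 + 6*(-4 - 74)**2) = 1/(-27 + 6*(-78)**2) = 1/(-27 + 6*6084) = 1/(-27 + 36504) = 1/36477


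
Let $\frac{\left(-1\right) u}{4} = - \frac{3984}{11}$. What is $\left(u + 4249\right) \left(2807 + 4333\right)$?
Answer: $\frac{447499500}{11} \approx 4.0682 \cdot 10^{7}$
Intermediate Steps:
$u = \frac{15936}{11}$ ($u = - 4 \left(- \frac{3984}{11}\right) = - 4 \left(\left(-3984\right) \frac{1}{11}\right) = \left(-4\right) \left(- \frac{3984}{11}\right) = \frac{15936}{11} \approx 1448.7$)
$\left(u + 4249\right) \left(2807 + 4333\right) = \left(\frac{15936}{11} + 4249\right) \left(2807 + 4333\right) = \frac{62675}{11} \cdot 7140 = \frac{447499500}{11}$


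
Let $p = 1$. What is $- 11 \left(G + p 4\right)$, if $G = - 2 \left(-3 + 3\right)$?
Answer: $-44$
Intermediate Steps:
$G = 0$ ($G = \left(-2\right) 0 = 0$)
$- 11 \left(G + p 4\right) = - 11 \left(0 + 1 \cdot 4\right) = - 11 \left(0 + 4\right) = \left(-11\right) 4 = -44$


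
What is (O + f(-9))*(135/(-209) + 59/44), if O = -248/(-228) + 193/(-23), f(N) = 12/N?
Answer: -6578663/1095996 ≈ -6.0024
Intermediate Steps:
O = -9575/1311 (O = -248*(-1/228) + 193*(-1/23) = 62/57 - 193/23 = -9575/1311 ≈ -7.3036)
(O + f(-9))*(135/(-209) + 59/44) = (-9575/1311 + 12/(-9))*(135/(-209) + 59/44) = (-9575/1311 + 12*(-⅑))*(135*(-1/209) + 59*(1/44)) = (-9575/1311 - 4/3)*(-135/209 + 59/44) = -11323/1311*581/836 = -6578663/1095996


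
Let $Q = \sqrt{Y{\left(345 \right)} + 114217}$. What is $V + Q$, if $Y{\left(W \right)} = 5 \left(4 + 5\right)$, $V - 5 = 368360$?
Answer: $368365 + \sqrt{114262} \approx 3.687 \cdot 10^{5}$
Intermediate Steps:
$V = 368365$ ($V = 5 + 368360 = 368365$)
$Y{\left(W \right)} = 45$ ($Y{\left(W \right)} = 5 \cdot 9 = 45$)
$Q = \sqrt{114262}$ ($Q = \sqrt{45 + 114217} = \sqrt{114262} \approx 338.03$)
$V + Q = 368365 + \sqrt{114262}$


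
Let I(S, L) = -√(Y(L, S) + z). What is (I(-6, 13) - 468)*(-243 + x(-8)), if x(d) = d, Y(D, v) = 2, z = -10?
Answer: 117468 + 502*I*√2 ≈ 1.1747e+5 + 709.94*I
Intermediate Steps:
I(S, L) = -2*I*√2 (I(S, L) = -√(2 - 10) = -√(-8) = -2*I*√2)
(I(-6, 13) - 468)*(-243 + x(-8)) = (-2*I*√2 - 468)*(-243 - 8) = (-468 - 2*I*√2)*(-251) = 117468 + 502*I*√2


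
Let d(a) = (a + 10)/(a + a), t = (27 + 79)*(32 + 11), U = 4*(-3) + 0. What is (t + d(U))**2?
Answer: 2991761809/144 ≈ 2.0776e+7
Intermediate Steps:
U = -12 (U = -12 + 0 = -12)
t = 4558 (t = 106*43 = 4558)
d(a) = (10 + a)/(2*a) (d(a) = (10 + a)/((2*a)) = (10 + a)*(1/(2*a)) = (10 + a)/(2*a))
(t + d(U))**2 = (4558 + (1/2)*(10 - 12)/(-12))**2 = (4558 + (1/2)*(-1/12)*(-2))**2 = (4558 + 1/12)**2 = (54697/12)**2 = 2991761809/144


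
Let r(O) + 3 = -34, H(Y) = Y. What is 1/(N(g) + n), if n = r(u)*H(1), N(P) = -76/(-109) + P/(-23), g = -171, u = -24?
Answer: -2507/72372 ≈ -0.034640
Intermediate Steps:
r(O) = -37 (r(O) = -3 - 34 = -37)
N(P) = 76/109 - P/23 (N(P) = -76*(-1/109) + P*(-1/23) = 76/109 - P/23)
n = -37 (n = -37*1 = -37)
1/(N(g) + n) = 1/((76/109 - 1/23*(-171)) - 37) = 1/((76/109 + 171/23) - 37) = 1/(20387/2507 - 37) = 1/(-72372/2507) = -2507/72372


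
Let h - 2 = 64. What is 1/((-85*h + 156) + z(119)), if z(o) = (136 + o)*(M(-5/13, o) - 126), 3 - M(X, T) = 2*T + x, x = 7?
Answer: -1/99294 ≈ -1.0071e-5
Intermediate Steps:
h = 66 (h = 2 + 64 = 66)
M(X, T) = -4 - 2*T (M(X, T) = 3 - (2*T + 7) = 3 - (7 + 2*T) = 3 + (-7 - 2*T) = -4 - 2*T)
z(o) = (-130 - 2*o)*(136 + o) (z(o) = (136 + o)*((-4 - 2*o) - 126) = (136 + o)*(-130 - 2*o) = (-130 - 2*o)*(136 + o))
1/((-85*h + 156) + z(119)) = 1/((-85*66 + 156) + (-17680 - 402*119 - 2*119**2)) = 1/((-5610 + 156) + (-17680 - 47838 - 2*14161)) = 1/(-5454 + (-17680 - 47838 - 28322)) = 1/(-5454 - 93840) = 1/(-99294) = -1/99294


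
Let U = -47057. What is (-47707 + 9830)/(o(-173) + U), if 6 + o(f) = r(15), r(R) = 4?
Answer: 37877/47059 ≈ 0.80488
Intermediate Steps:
o(f) = -2 (o(f) = -6 + 4 = -2)
(-47707 + 9830)/(o(-173) + U) = (-47707 + 9830)/(-2 - 47057) = -37877/(-47059) = -37877*(-1/47059) = 37877/47059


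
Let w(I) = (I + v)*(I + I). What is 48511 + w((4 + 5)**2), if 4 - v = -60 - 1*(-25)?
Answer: 67951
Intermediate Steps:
v = 39 (v = 4 - (-60 - 1*(-25)) = 4 - (-60 + 25) = 4 - 1*(-35) = 4 + 35 = 39)
w(I) = 2*I*(39 + I) (w(I) = (I + 39)*(I + I) = (39 + I)*(2*I) = 2*I*(39 + I))
48511 + w((4 + 5)**2) = 48511 + 2*(4 + 5)**2*(39 + (4 + 5)**2) = 48511 + 2*9**2*(39 + 9**2) = 48511 + 2*81*(39 + 81) = 48511 + 2*81*120 = 48511 + 19440 = 67951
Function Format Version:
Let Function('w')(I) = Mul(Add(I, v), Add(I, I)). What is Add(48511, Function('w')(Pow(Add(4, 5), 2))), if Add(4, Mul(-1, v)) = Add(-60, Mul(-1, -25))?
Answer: 67951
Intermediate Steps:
v = 39 (v = Add(4, Mul(-1, Add(-60, Mul(-1, -25)))) = Add(4, Mul(-1, Add(-60, 25))) = Add(4, Mul(-1, -35)) = Add(4, 35) = 39)
Function('w')(I) = Mul(2, I, Add(39, I)) (Function('w')(I) = Mul(Add(I, 39), Add(I, I)) = Mul(Add(39, I), Mul(2, I)) = Mul(2, I, Add(39, I)))
Add(48511, Function('w')(Pow(Add(4, 5), 2))) = Add(48511, Mul(2, Pow(Add(4, 5), 2), Add(39, Pow(Add(4, 5), 2)))) = Add(48511, Mul(2, Pow(9, 2), Add(39, Pow(9, 2)))) = Add(48511, Mul(2, 81, Add(39, 81))) = Add(48511, Mul(2, 81, 120)) = Add(48511, 19440) = 67951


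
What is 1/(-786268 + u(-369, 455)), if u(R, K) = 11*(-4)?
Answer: -1/786312 ≈ -1.2718e-6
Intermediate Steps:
u(R, K) = -44
1/(-786268 + u(-369, 455)) = 1/(-786268 - 44) = 1/(-786312) = -1/786312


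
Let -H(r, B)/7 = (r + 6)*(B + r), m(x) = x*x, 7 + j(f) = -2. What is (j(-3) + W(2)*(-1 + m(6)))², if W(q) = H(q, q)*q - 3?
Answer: 249450436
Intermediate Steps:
j(f) = -9 (j(f) = -7 - 2 = -9)
m(x) = x²
H(r, B) = -7*(6 + r)*(B + r) (H(r, B) = -7*(r + 6)*(B + r) = -7*(6 + r)*(B + r))
W(q) = -3 + q*(-84*q - 14*q²) (W(q) = (-42*q - 42*q - 7*q² - 7*q*q)*q - 3 = (-42*q - 42*q - 7*q² - 7*q²)*q - 3 = (-84*q - 14*q²)*q - 3 = q*(-84*q - 14*q²) - 3 = -3 + q*(-84*q - 14*q²))
(j(-3) + W(2)*(-1 + m(6)))² = (-9 + (-3 - 14*2²*(6 + 2))*(-1 + 6²))² = (-9 + (-3 - 14*4*8)*(-1 + 36))² = (-9 + (-3 - 448)*35)² = (-9 - 451*35)² = (-9 - 15785)² = (-15794)² = 249450436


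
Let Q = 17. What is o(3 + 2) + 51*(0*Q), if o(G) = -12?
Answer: -12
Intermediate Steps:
o(3 + 2) + 51*(0*Q) = -12 + 51*(0*17) = -12 + 51*0 = -12 + 0 = -12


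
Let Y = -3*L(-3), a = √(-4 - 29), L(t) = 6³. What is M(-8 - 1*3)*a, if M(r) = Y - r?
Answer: -637*I*√33 ≈ -3659.3*I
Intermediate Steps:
L(t) = 216
a = I*√33 (a = √(-33) = I*√33 ≈ 5.7446*I)
Y = -648 (Y = -3*216 = -648)
M(r) = -648 - r
M(-8 - 1*3)*a = (-648 - (-8 - 1*3))*(I*√33) = (-648 - (-8 - 3))*(I*√33) = (-648 - 1*(-11))*(I*√33) = (-648 + 11)*(I*√33) = -637*I*√33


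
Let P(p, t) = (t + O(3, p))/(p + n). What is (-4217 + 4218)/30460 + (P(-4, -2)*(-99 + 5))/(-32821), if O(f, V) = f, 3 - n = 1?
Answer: -1398799/999727660 ≈ -0.0013992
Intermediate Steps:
n = 2 (n = 3 - 1*1 = 3 - 1 = 2)
P(p, t) = (3 + t)/(2 + p) (P(p, t) = (t + 3)/(p + 2) = (3 + t)/(2 + p))
(-4217 + 4218)/30460 + (P(-4, -2)*(-99 + 5))/(-32821) = (-4217 + 4218)/30460 + (((3 - 2)/(2 - 4))*(-99 + 5))/(-32821) = 1*(1/30460) + ((1/(-2))*(-94))*(-1/32821) = 1/30460 + (-½*1*(-94))*(-1/32821) = 1/30460 - ½*(-94)*(-1/32821) = 1/30460 + 47*(-1/32821) = 1/30460 - 47/32821 = -1398799/999727660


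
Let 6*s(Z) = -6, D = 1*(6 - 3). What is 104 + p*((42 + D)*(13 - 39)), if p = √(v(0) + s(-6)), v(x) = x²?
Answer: 104 - 1170*I ≈ 104.0 - 1170.0*I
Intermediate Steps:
D = 3 (D = 1*3 = 3)
s(Z) = -1 (s(Z) = (⅙)*(-6) = -1)
p = I (p = √(0² - 1) = √(0 - 1) = √(-1) = I ≈ 1.0*I)
104 + p*((42 + D)*(13 - 39)) = 104 + I*((42 + 3)*(13 - 39)) = 104 + I*(45*(-26)) = 104 + I*(-1170) = 104 - 1170*I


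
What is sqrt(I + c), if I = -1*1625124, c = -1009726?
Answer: 5*I*sqrt(105394) ≈ 1623.2*I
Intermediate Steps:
I = -1625124
sqrt(I + c) = sqrt(-1625124 - 1009726) = sqrt(-2634850) = 5*I*sqrt(105394)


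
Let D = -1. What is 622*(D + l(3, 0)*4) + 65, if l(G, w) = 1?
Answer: 1931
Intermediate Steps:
622*(D + l(3, 0)*4) + 65 = 622*(-1 + 1*4) + 65 = 622*(-1 + 4) + 65 = 622*3 + 65 = 1866 + 65 = 1931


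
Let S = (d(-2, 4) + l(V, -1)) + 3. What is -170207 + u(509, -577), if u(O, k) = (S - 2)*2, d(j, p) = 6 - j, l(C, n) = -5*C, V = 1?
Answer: -170199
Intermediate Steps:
S = 6 (S = ((6 - 1*(-2)) - 5*1) + 3 = ((6 + 2) - 5) + 3 = (8 - 5) + 3 = 3 + 3 = 6)
u(O, k) = 8 (u(O, k) = (6 - 2)*2 = 4*2 = 8)
-170207 + u(509, -577) = -170207 + 8 = -170199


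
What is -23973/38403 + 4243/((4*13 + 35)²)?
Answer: -2056412/32296923 ≈ -0.063672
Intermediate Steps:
-23973/38403 + 4243/((4*13 + 35)²) = -23973*1/38403 + 4243/((52 + 35)²) = -7991/12801 + 4243/(87²) = -7991/12801 + 4243/7569 = -2056412/32296923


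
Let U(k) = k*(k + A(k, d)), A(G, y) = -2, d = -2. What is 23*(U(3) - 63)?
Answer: -1380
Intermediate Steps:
U(k) = k*(-2 + k) (U(k) = k*(k - 2) = k*(-2 + k))
23*(U(3) - 63) = 23*(3*(-2 + 3) - 63) = 23*(3*1 - 63) = 23*(3 - 63) = 23*(-60) = -1380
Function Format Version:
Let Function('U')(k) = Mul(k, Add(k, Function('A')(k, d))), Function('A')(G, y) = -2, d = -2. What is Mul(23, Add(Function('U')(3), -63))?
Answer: -1380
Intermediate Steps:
Function('U')(k) = Mul(k, Add(-2, k)) (Function('U')(k) = Mul(k, Add(k, -2)) = Mul(k, Add(-2, k)))
Mul(23, Add(Function('U')(3), -63)) = Mul(23, Add(Mul(3, Add(-2, 3)), -63)) = Mul(23, Add(Mul(3, 1), -63)) = Mul(23, Add(3, -63)) = Mul(23, -60) = -1380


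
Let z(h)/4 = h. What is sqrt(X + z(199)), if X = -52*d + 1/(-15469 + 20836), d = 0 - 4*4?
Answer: sqrt(46894039059)/5367 ≈ 40.349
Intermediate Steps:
z(h) = 4*h
d = -16 (d = 0 - 16 = -16)
X = 4465345/5367 (X = -52*(-16) + 1/(-15469 + 20836) = 832 + 1/5367 = 4465345/5367 ≈ 832.00)
sqrt(X + z(199)) = sqrt(4465345/5367 + 4*199) = sqrt(4465345/5367 + 796) = sqrt(8737477/5367) = sqrt(46894039059)/5367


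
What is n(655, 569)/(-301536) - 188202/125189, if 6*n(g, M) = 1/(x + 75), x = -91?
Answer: -5447968988923/3623903069184 ≈ -1.5033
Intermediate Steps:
n(g, M) = -1/96 (n(g, M) = 1/(6*(-91 + 75)) = (1/6)/(-16) = (1/6)*(-1/16) = -1/96)
n(655, 569)/(-301536) - 188202/125189 = -1/96/(-301536) - 188202/125189 = -1/96*(-1/301536) - 188202*1/125189 = 1/28947456 - 188202/125189 = -5447968988923/3623903069184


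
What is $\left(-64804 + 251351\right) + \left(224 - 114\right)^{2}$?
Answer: $198647$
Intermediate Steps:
$\left(-64804 + 251351\right) + \left(224 - 114\right)^{2} = 186547 + 110^{2} = 186547 + 12100 = 198647$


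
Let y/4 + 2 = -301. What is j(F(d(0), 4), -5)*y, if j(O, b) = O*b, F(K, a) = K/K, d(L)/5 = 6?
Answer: 6060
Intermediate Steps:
y = -1212 (y = -8 + 4*(-301) = -8 - 1204 = -1212)
d(L) = 30 (d(L) = 5*6 = 30)
F(K, a) = 1
j(F(d(0), 4), -5)*y = (1*(-5))*(-1212) = -5*(-1212) = 6060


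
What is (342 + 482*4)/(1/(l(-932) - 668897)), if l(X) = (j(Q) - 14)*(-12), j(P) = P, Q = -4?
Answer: -1517905870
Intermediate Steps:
l(X) = 216 (l(X) = (-4 - 14)*(-12) = -18*(-12) = 216)
(342 + 482*4)/(1/(l(-932) - 668897)) = (342 + 482*4)/(1/(216 - 668897)) = (342 + 1928)/(1/(-668681)) = 2270/(-1/668681) = 2270*(-668681) = -1517905870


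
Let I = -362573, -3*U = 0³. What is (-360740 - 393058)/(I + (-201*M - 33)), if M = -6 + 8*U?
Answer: 376899/180700 ≈ 2.0858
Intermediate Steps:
U = 0 (U = -⅓*0³ = -⅓*0 = 0)
M = -6 (M = -6 + 8*0 = -6 + 0 = -6)
(-360740 - 393058)/(I + (-201*M - 33)) = (-360740 - 393058)/(-362573 + (-201*(-6) - 33)) = -753798/(-362573 + (1206 - 33)) = -753798/(-362573 + 1173) = -753798/(-361400) = -753798*(-1/361400) = 376899/180700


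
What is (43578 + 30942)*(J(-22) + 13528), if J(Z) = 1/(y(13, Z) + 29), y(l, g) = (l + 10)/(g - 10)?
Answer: 182467764288/181 ≈ 1.0081e+9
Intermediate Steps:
y(l, g) = (10 + l)/(-10 + g)
J(Z) = 1/(29 + 23/(-10 + Z)) (J(Z) = 1/((10 + 13)/(-10 + Z) + 29) = 1/(23/(-10 + Z) + 29) = 1/(29 + 23/(-10 + Z)))
(43578 + 30942)*(J(-22) + 13528) = (43578 + 30942)*((-10 - 22)/(-267 + 29*(-22)) + 13528) = 74520*(-32/(-267 - 638) + 13528) = 74520*(-32/(-905) + 13528) = 74520*(-1/905*(-32) + 13528) = 74520*(32/905 + 13528) = 74520*(12242872/905) = 182467764288/181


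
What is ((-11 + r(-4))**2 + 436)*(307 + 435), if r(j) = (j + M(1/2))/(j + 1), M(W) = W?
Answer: 7114667/18 ≈ 3.9526e+5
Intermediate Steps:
r(j) = (1/2 + j)/(1 + j) (r(j) = (j + 1/2)/(j + 1) = (j + 1/2)/(1 + j) = (1/2 + j)/(1 + j))
((-11 + r(-4))**2 + 436)*(307 + 435) = ((-11 + (1/2 - 4)/(1 - 4))**2 + 436)*(307 + 435) = ((-11 - 7/2/(-3))**2 + 436)*742 = ((-11 - 1/3*(-7/2))**2 + 436)*742 = ((-11 + 7/6)**2 + 436)*742 = ((-59/6)**2 + 436)*742 = (3481/36 + 436)*742 = (19177/36)*742 = 7114667/18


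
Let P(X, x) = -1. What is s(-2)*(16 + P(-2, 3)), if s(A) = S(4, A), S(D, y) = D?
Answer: 60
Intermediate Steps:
s(A) = 4
s(-2)*(16 + P(-2, 3)) = 4*(16 - 1) = 4*15 = 60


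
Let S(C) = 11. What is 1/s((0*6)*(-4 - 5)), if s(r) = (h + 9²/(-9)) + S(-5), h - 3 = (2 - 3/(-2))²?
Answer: 4/69 ≈ 0.057971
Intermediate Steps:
h = 61/4 (h = 3 + (2 - 3/(-2))² = 3 + (2 - 3*(-½))² = 3 + (2 + 3/2)² = 3 + (7/2)² = 3 + 49/4 = 61/4 ≈ 15.250)
s(r) = 69/4 (s(r) = (61/4 + 9²/(-9)) + 11 = (61/4 + 81*(-⅑)) + 11 = (61/4 - 9) + 11 = 25/4 + 11 = 69/4)
1/s((0*6)*(-4 - 5)) = 1/(69/4) = 4/69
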